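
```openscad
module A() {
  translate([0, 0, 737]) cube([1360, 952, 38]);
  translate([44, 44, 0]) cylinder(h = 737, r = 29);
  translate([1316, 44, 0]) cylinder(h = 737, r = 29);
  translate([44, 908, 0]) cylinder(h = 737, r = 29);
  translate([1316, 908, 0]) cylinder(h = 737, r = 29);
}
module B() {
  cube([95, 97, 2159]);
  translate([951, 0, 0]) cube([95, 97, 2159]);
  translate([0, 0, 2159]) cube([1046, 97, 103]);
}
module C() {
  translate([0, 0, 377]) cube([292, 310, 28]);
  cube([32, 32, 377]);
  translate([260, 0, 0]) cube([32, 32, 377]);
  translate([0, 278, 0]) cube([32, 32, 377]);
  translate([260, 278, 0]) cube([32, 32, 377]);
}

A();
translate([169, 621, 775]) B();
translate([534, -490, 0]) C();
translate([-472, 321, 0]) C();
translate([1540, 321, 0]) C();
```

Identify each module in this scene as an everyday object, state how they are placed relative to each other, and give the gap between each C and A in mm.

Each stool's nearest face is 180 mm from the table's bounding box.

A is a table. B is a door frame. C is a stool. The door frame is on top of the table. Three stools sit around the table at the −y, −x, +x sides. The gap between each stool and the table is 180 mm.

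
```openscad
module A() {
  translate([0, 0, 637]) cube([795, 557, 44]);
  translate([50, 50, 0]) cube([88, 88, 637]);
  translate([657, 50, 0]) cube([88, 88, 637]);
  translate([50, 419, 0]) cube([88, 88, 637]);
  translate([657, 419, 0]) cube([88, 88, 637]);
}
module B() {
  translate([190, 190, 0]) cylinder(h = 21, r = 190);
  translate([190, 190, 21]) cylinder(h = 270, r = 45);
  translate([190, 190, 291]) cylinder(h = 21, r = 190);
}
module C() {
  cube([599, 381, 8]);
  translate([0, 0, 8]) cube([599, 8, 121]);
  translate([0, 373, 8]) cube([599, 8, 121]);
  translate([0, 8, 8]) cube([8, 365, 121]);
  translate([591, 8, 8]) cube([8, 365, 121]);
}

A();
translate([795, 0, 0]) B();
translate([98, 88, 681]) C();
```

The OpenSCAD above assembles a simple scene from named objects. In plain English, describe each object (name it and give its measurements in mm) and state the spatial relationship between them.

A is a rectangular dining table. The top is 795×557×44 mm with its upper surface at z = 681 mm. It stands on four 88×88 mm square legs, each inset 50 mm from the nearest pair of top edges, running from the floor to the underside of the top.

B is a spool: two coaxial disc flanges of radius 190 mm and thickness 21 mm, joined by a core cylinder of radius 45 mm and height 270 mm. The lower flange rests on z = 0 and the three cylinders share a vertical axis.

C is an open-topped rectangular box: outside dimensions 599×381×129 mm, with a uniform wall and base thickness of 8 mm. The base is a full 599×381 slab on the floor; four walls sit on top of the base. The front and back walls (the −y and +y sides) span the full width; the two side walls fit between them.

The spool is against the table's +x side, with their −y faces flush. The open box is on top of the table, centred.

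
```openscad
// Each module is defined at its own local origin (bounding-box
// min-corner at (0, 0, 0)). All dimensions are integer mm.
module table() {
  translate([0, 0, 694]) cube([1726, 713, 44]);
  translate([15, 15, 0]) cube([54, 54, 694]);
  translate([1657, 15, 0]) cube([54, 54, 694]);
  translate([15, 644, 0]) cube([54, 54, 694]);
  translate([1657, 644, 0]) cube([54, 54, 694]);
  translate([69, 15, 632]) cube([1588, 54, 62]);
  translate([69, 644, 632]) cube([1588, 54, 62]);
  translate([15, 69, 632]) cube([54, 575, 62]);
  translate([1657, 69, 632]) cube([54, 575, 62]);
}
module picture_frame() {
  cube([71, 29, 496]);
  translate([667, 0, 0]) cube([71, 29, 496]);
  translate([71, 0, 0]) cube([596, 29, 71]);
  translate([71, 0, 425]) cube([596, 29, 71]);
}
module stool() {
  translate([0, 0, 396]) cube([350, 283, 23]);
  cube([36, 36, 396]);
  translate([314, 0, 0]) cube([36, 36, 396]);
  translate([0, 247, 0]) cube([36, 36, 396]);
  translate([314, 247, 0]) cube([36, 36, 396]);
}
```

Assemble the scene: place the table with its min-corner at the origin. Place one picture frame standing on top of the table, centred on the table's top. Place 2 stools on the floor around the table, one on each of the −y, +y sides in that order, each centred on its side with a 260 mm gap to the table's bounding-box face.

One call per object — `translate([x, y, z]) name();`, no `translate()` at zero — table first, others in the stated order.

table();
translate([494, 342, 738]) picture_frame();
translate([688, -543, 0]) stool();
translate([688, 973, 0]) stool();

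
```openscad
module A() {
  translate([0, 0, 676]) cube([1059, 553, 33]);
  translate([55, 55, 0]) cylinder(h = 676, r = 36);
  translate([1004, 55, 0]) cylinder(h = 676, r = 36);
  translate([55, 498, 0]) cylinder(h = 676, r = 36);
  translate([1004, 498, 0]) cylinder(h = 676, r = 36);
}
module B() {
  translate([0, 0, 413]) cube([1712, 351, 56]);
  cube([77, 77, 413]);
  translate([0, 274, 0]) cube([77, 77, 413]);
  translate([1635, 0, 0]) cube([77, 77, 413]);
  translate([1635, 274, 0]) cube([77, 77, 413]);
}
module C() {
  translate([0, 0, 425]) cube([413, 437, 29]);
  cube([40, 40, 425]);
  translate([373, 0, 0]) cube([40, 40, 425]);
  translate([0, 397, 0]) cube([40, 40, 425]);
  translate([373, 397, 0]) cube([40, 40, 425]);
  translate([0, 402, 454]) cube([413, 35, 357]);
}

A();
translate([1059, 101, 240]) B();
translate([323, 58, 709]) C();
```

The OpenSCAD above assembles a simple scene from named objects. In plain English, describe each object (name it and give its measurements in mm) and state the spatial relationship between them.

A is a table: top 1059 mm (x) × 553 mm (y), 33 mm thick, upper face at z = 709 mm, on four round legs of 72 mm diameter, each leg's bounding box inset 19 mm from the nearest pair of top edges, running from z = 0 to the bottom of the top.

B is a bench: a 1712×351 mm seat slab, 56 mm thick, top at z = 469 mm, on four 77×77 mm square legs flush with the seat corners and standing on z = 0.

C is a chair: 413×437 mm seat, 29 mm thick, top at z = 454 mm, on four 40 mm square corner legs flush with the seat edges. A 35 mm thick backrest slab spans the full seat width, extending 357 mm above the seat top, its back face flush with the seat's +y edge.

The bench is beside the table with their tops flush at z = 709. The chair is on top of the table, centred.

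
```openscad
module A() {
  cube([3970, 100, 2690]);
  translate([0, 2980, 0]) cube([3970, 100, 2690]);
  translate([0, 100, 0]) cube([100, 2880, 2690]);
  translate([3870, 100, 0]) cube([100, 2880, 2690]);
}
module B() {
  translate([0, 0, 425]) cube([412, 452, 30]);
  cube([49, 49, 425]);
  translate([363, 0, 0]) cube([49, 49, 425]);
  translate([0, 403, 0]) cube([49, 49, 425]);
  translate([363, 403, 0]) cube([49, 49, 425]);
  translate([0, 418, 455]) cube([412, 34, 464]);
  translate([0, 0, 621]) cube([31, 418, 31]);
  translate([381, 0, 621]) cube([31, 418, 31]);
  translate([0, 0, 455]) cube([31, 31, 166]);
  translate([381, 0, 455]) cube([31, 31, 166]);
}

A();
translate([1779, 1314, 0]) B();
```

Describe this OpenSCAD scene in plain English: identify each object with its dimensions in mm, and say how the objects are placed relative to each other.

A is a box-shaped house frame (walls only): outside footprint 3970×3080 mm, wall height 2690 mm, wall thickness 100 mm. The two y-facing walls run the full x-width; the two x-facing walls fit between the inner faces of the y-facing walls.

B is a chair: 412×452 mm seat, 30 mm thick, top at z = 455 mm, on four 49 mm square corner legs flush with the seat edges. A 34 mm thick backrest slab spans the full seat width, extending 464 mm above the seat top, its back face flush with the seat's +y edge. Two armrests of 31×31 mm section run along each side from the seat's front edge to the front of the backrest, top faces 197 mm above the seat top and outer faces flush with the seat's x-edges; a 31×31 mm post under the front of each armrest stands on the seat at the front corner.

The chair sits inside the house frame, centred.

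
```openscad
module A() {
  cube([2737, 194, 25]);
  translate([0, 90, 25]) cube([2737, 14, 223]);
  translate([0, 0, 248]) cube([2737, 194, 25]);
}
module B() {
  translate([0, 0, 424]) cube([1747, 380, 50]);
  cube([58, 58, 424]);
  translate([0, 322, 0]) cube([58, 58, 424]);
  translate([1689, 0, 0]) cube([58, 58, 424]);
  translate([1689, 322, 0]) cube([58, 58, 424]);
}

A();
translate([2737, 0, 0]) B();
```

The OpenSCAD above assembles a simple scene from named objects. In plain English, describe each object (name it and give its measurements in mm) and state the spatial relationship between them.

A is an I-beam lying along x, 2737 mm long. Overall section height 273 mm. Two flanges 194 mm wide (y) and 25 mm thick, one on the floor and one at the top; a web 14 mm thick runs between them, centred on the flange width.

B is a long wooden bench with a 1747 mm (x) × 380 mm (y) seat, 50 mm thick, its top surface 474 mm above the floor. Four 58 mm square legs at the seat corners, flush with the edges, run from z = 0 to the seat underside.

The bench is against the I-beam's +x side, with their −y faces flush.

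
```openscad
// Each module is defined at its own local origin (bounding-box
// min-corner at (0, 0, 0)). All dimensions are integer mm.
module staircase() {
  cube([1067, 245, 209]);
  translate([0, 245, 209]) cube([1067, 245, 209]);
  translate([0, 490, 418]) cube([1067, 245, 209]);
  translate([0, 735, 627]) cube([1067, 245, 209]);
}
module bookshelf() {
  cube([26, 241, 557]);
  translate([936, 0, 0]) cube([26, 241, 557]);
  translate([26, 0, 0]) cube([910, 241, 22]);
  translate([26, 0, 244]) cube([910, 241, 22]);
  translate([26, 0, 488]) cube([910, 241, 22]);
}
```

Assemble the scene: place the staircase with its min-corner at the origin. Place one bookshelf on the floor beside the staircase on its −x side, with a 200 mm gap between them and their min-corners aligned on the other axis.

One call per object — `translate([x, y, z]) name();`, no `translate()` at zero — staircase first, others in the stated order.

staircase();
translate([-1162, 0, 0]) bookshelf();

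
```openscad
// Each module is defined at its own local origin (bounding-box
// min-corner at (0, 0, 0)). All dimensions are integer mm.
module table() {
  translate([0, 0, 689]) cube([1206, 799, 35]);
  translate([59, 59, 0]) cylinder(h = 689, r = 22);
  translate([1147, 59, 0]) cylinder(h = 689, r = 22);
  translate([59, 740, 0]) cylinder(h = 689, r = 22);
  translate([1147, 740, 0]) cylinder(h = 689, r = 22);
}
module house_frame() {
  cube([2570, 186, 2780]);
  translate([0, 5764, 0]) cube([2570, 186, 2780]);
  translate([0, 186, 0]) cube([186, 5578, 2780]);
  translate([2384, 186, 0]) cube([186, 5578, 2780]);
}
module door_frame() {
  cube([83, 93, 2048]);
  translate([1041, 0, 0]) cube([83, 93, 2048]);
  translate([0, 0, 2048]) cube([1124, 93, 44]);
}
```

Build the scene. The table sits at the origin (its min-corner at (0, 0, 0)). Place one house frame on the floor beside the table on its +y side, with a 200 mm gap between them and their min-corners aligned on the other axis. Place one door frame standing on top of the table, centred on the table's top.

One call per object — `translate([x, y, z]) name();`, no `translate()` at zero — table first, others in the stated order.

table();
translate([0, 999, 0]) house_frame();
translate([41, 353, 724]) door_frame();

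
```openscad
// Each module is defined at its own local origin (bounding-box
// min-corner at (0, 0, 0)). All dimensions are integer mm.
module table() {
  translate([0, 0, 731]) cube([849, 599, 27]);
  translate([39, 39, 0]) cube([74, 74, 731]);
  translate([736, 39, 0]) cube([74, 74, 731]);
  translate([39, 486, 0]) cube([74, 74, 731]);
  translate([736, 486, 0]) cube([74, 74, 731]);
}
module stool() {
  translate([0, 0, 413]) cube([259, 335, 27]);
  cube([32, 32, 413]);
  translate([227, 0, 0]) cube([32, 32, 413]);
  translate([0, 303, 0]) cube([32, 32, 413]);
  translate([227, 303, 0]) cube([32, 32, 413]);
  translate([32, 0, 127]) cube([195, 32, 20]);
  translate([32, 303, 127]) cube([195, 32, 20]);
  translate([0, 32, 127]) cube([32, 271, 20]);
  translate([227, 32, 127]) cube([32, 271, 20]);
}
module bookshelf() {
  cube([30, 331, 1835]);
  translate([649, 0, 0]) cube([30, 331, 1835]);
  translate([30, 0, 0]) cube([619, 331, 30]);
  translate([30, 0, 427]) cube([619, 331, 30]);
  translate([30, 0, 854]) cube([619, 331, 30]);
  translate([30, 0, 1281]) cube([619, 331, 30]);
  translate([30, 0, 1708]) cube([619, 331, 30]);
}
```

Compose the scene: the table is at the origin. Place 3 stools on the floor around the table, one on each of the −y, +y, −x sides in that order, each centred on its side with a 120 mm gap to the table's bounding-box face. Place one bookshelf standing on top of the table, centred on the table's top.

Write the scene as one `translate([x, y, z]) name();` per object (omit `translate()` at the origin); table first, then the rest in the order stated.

table();
translate([295, -455, 0]) stool();
translate([295, 719, 0]) stool();
translate([-379, 132, 0]) stool();
translate([85, 134, 758]) bookshelf();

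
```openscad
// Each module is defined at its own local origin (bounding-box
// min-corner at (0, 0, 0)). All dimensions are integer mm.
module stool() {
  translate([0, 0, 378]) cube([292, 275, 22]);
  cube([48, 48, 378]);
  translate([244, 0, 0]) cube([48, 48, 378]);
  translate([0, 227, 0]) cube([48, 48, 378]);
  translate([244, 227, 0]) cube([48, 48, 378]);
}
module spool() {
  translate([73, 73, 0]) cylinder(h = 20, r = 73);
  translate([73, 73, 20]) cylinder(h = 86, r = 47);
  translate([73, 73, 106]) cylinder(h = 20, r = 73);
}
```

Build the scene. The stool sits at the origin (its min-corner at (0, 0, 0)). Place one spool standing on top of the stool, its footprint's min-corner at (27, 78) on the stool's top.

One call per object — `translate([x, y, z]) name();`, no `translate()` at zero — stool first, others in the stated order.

stool();
translate([27, 78, 400]) spool();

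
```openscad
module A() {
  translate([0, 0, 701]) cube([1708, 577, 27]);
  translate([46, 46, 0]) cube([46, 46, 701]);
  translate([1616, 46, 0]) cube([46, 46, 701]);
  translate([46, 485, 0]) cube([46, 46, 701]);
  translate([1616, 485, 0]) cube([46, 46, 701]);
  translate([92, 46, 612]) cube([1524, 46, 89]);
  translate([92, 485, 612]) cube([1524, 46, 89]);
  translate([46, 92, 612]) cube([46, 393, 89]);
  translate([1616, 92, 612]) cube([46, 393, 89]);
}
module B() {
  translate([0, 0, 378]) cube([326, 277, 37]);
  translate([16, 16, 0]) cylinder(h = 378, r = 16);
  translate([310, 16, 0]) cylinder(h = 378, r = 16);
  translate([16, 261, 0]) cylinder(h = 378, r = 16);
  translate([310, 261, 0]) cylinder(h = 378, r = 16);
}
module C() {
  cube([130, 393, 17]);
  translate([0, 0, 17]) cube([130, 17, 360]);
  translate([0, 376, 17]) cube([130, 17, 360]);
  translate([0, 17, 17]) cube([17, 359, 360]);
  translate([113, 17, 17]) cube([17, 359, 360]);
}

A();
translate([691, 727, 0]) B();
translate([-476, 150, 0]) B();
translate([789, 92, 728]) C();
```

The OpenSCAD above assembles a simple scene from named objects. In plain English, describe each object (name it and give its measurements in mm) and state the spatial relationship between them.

A is a table with a 1708×577 mm rectangular top, 27 mm thick, top surface at z = 728 mm, supported by four 46×46 mm square legs, each inset 46 mm from the nearest pair of top edges, running from the floor. Four apron rails, 46 mm thick and 89 mm tall, run between adjacent legs with their top edges flush with the underside of the top and their outer faces flush with the legs' outer faces.

B is a simple wooden stool: a rectangular seat 326 mm (x) by 277 mm (y), 37 mm thick, top face at z = 415 mm, on four round legs, each 32 mm in diameter. The legs rest on z = 0, each leg's axis is inset half a diameter from the nearest pair of seat edges (so the leg's bounding box is flush with the corner).

C is an open storage box with external size 130×393×377 mm and wall thickness 17 mm (the base is also 17 mm thick). The base covers the whole footprint; the four walls stand on the base, with the y-facing walls full-width and the x-facing walls fitting between their inner faces.

Two stools sit around the table at the +y, −x sides. The open box is on top of the table, centred.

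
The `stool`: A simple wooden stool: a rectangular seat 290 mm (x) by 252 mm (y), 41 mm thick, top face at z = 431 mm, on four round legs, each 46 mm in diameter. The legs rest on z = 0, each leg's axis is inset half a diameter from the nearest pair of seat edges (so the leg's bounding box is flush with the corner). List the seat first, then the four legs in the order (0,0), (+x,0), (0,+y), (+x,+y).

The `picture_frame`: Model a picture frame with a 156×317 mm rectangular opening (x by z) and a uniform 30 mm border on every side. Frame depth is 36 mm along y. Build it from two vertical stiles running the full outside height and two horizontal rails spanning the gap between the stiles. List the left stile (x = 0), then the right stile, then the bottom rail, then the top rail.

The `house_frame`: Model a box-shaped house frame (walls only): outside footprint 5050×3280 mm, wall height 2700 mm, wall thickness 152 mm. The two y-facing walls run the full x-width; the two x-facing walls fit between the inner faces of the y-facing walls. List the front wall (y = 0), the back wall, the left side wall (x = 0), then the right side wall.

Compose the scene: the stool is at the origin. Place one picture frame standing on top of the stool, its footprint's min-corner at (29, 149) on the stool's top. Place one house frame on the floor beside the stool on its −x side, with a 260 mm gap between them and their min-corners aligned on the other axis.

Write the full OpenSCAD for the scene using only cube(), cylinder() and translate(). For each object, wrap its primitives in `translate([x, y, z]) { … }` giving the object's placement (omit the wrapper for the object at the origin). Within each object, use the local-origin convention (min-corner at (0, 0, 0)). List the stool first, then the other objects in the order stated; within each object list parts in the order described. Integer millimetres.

translate([0, 0, 390]) cube([290, 252, 41]);
translate([23, 23, 0]) cylinder(h = 390, r = 23);
translate([267, 23, 0]) cylinder(h = 390, r = 23);
translate([23, 229, 0]) cylinder(h = 390, r = 23);
translate([267, 229, 0]) cylinder(h = 390, r = 23);
translate([29, 149, 431]) {
  cube([30, 36, 377]);
  translate([186, 0, 0]) cube([30, 36, 377]);
  translate([30, 0, 0]) cube([156, 36, 30]);
  translate([30, 0, 347]) cube([156, 36, 30]);
}
translate([-5310, 0, 0]) {
  cube([5050, 152, 2700]);
  translate([0, 3128, 0]) cube([5050, 152, 2700]);
  translate([0, 152, 0]) cube([152, 2976, 2700]);
  translate([4898, 152, 0]) cube([152, 2976, 2700]);
}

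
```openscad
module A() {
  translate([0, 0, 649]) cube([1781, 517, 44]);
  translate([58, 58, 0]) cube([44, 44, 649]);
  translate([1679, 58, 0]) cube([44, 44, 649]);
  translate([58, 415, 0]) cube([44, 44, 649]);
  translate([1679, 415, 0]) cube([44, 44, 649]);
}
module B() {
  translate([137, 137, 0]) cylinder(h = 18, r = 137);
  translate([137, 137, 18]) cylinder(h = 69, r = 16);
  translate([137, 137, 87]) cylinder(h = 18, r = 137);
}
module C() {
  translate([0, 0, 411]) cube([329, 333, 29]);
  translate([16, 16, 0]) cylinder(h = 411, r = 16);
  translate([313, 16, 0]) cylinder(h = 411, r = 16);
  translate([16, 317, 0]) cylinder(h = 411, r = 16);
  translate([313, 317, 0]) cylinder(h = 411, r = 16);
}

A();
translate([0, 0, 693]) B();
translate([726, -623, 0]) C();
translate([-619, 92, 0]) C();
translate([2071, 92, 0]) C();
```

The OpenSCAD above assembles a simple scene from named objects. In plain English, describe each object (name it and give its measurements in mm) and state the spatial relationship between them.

A is a rectangular dining table. The top is 1781×517×44 mm with its upper surface at z = 693 mm. It stands on four 44×44 mm square legs, each inset 58 mm from the nearest pair of top edges, running from the floor to the underside of the top.

B is a spool: two coaxial disc flanges of radius 137 mm and thickness 18 mm, joined by a core cylinder of radius 16 mm and height 69 mm. The lower flange rests on z = 0 and the three cylinders share a vertical axis.

C is a four-legged stool. The seat is a 329×333×29 mm slab whose top surface is at z = 440 mm; four round legs, each 32 mm in diameter, run from the floor (z = 0) to the underside of the seat, each leg's axis is inset half a diameter from the nearest pair of seat edges (so the leg's bounding box is flush with the corner).

The spool is on top of the table. Three stools sit around the table at the −y, −x, +x sides.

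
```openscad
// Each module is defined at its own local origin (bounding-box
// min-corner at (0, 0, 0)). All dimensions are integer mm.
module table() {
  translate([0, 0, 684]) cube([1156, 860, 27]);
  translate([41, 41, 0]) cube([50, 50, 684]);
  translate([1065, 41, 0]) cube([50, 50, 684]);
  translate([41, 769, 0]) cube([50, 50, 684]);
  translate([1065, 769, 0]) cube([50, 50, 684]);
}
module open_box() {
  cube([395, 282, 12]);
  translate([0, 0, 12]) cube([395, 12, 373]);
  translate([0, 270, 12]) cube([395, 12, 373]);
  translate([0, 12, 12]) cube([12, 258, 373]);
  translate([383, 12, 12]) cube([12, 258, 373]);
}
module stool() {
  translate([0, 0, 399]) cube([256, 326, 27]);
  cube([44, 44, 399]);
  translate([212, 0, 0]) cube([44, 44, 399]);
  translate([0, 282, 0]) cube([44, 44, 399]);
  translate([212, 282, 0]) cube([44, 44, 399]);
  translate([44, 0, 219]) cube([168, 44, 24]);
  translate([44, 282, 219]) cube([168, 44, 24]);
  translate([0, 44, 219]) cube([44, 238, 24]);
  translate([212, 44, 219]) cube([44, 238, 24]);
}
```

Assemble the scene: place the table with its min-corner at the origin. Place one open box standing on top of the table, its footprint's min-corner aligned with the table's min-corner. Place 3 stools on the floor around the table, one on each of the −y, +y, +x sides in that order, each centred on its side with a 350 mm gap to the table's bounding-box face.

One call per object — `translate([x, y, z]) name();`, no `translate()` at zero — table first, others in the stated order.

table();
translate([0, 0, 711]) open_box();
translate([450, -676, 0]) stool();
translate([450, 1210, 0]) stool();
translate([1506, 267, 0]) stool();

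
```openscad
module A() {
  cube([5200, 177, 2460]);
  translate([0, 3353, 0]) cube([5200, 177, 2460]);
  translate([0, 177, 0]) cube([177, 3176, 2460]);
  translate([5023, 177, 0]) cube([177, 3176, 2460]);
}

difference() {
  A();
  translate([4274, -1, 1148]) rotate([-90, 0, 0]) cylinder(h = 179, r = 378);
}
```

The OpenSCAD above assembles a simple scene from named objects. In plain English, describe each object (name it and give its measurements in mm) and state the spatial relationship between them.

A is the wall frame of a small rectangular building: four walls, each 2460 mm tall and 177 mm thick, enclosing a footprint 5200 mm (x) by 3530 mm (y) outside-to-outside, with no floor or roof. The front and back walls (the −y and +y sides) span the full width; the two side walls fit between them.

The house frame has a circular hole of radius 378 mm through its front wall, centred at (x = 4274, z = 1148).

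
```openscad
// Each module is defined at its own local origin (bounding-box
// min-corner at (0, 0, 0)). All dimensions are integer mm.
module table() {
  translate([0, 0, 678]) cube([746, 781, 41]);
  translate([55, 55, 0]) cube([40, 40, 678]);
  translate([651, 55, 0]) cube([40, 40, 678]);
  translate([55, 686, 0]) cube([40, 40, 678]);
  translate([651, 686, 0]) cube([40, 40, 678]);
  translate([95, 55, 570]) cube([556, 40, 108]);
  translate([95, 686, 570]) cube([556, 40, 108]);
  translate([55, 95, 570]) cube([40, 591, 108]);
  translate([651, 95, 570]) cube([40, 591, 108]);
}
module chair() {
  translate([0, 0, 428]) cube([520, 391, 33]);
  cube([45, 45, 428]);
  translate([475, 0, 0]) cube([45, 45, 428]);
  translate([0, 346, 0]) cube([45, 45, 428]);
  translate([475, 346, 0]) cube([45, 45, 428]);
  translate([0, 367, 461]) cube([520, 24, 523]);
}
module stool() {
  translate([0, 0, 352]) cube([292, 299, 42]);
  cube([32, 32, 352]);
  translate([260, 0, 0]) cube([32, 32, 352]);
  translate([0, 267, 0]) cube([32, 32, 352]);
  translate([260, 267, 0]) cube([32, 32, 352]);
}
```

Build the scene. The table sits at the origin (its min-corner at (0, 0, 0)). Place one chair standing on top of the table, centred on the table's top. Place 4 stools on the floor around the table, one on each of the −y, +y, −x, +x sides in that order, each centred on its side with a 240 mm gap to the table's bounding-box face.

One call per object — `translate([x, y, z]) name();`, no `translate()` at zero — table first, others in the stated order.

table();
translate([113, 195, 719]) chair();
translate([227, -539, 0]) stool();
translate([227, 1021, 0]) stool();
translate([-532, 241, 0]) stool();
translate([986, 241, 0]) stool();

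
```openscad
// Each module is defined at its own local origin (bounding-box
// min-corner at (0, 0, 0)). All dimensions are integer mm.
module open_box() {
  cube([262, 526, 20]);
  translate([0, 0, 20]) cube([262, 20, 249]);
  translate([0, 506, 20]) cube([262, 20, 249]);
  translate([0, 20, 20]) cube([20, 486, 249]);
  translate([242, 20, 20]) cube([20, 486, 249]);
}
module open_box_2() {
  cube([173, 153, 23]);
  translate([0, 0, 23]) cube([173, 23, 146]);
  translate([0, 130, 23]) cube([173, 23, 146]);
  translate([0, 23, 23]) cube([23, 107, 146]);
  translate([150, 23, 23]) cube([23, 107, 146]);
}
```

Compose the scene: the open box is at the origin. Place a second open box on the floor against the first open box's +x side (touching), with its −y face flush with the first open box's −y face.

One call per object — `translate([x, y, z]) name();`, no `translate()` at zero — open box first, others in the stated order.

open_box();
translate([262, 0, 0]) open_box_2();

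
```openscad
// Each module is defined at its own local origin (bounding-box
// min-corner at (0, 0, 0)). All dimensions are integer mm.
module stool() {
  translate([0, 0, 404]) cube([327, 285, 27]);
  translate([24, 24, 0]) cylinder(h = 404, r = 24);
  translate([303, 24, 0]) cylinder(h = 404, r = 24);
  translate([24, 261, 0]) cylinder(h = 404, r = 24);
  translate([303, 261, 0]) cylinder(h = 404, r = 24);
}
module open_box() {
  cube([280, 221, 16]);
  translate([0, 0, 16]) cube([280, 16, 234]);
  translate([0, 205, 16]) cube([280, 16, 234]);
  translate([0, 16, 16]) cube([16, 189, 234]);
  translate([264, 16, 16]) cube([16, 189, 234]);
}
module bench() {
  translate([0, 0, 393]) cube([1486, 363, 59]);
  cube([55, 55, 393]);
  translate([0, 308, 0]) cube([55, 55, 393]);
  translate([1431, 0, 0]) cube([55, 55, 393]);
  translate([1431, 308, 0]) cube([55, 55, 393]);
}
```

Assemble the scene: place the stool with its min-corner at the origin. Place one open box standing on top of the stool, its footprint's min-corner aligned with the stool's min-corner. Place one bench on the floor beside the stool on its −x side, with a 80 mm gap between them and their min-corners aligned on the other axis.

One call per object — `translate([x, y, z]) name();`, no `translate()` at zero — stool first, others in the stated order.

stool();
translate([0, 0, 431]) open_box();
translate([-1566, 0, 0]) bench();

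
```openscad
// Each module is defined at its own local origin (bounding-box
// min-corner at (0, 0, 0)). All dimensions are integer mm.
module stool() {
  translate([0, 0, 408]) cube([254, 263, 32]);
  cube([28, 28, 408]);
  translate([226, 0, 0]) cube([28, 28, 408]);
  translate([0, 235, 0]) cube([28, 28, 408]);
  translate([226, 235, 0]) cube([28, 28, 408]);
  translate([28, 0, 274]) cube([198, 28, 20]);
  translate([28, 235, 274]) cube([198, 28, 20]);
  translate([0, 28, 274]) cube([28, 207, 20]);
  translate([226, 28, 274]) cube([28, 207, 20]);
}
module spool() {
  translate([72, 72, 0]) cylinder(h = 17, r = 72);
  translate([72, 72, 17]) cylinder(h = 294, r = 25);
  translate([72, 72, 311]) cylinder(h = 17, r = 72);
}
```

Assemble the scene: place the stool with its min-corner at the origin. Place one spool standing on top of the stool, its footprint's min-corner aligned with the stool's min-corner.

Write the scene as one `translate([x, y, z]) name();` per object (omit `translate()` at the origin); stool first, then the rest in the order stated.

stool();
translate([0, 0, 440]) spool();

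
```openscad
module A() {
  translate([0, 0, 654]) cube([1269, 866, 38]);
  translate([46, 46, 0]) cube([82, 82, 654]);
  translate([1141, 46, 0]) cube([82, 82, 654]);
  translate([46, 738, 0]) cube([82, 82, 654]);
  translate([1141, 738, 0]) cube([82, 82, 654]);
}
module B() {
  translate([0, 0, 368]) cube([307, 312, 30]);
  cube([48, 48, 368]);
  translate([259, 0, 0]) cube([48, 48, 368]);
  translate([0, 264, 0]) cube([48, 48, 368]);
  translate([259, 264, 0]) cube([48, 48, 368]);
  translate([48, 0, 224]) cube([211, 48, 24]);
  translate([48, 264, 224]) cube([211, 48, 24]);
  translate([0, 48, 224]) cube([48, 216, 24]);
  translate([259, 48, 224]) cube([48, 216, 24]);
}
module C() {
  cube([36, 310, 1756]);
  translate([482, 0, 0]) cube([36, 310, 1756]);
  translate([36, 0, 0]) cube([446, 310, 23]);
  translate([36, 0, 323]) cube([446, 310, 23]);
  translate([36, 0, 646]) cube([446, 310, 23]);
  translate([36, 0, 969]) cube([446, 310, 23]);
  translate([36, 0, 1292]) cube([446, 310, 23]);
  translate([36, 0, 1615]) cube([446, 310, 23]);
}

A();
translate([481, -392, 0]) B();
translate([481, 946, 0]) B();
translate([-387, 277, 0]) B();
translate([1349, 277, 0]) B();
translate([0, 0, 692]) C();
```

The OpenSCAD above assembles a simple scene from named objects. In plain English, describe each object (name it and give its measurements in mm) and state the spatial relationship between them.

A is a table with a 1269×866 mm rectangular top, 38 mm thick, top surface at z = 692 mm, supported by four 82×82 mm square legs, each inset 46 mm from the nearest pair of top edges, running from the floor.

B is a simple wooden stool: a rectangular seat 307 mm (x) by 312 mm (y), 30 mm thick, top face at z = 398 mm, on four square legs, each 48×48 mm in cross-section. The legs rest on z = 0, each flush with a corner of the seat. Four stretchers, 48 mm wide and 24 mm tall, connect adjacent legs with their undersides at z = 224 mm, each running between the inner faces of the legs it joins and aligned with the legs' outer faces on the other axis.

C is an open bookshelf. Two side panels, each 36 mm thick, 310 mm deep and 1756 mm tall, stand 518 mm apart (outside-to-outside). Between them sit 6 shelves, each 23 mm thick and 310 mm deep, spanning the full gap between the sides. The bottom shelf rests on the floor (its underside at z = 0) and the clear gap between one shelf's top and the next shelf's underside is 300 mm.

Four stools sit around the table at the −y, +y, −x, +x sides. The bookshelf is on top of the table.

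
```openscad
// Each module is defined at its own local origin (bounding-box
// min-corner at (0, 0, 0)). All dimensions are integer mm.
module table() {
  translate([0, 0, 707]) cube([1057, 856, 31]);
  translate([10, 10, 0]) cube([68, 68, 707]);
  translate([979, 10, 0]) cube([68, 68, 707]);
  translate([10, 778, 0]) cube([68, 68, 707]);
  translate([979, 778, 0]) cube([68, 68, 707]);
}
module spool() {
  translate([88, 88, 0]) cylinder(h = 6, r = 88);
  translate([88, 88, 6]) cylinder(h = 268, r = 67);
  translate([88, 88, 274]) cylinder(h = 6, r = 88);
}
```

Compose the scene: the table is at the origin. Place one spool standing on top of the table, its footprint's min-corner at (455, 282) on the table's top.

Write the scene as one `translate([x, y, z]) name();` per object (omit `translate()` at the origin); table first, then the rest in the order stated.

table();
translate([455, 282, 738]) spool();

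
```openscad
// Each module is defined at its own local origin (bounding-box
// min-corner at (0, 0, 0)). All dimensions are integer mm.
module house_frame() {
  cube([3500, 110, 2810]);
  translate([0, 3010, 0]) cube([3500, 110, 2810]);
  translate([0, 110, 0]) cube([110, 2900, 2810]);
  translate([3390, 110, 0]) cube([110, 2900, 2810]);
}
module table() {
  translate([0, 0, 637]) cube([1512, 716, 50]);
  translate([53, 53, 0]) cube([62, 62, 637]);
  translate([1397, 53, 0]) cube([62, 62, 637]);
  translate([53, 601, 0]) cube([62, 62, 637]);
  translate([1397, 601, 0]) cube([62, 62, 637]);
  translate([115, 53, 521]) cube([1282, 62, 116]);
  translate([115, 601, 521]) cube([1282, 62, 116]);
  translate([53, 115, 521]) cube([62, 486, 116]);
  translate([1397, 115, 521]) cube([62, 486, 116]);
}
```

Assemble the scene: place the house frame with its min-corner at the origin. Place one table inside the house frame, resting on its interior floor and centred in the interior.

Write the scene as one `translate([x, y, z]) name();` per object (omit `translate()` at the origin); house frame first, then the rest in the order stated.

house_frame();
translate([994, 1202, 0]) table();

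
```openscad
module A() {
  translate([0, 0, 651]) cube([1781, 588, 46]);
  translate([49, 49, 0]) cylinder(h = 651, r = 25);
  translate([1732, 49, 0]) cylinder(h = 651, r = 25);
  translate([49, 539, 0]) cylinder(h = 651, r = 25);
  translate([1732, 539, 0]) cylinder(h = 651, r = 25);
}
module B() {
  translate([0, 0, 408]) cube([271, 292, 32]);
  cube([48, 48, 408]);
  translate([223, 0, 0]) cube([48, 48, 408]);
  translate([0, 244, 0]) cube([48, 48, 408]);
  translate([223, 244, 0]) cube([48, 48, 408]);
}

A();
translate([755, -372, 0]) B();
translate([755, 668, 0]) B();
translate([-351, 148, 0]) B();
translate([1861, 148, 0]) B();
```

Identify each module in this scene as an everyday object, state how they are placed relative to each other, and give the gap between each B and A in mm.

A is a table. B is a stool. Four stools sit around the table at the −y, +y, −x, +x sides. The gap between each stool and the table is 80 mm.

Each stool's nearest face is 80 mm from the table's bounding box.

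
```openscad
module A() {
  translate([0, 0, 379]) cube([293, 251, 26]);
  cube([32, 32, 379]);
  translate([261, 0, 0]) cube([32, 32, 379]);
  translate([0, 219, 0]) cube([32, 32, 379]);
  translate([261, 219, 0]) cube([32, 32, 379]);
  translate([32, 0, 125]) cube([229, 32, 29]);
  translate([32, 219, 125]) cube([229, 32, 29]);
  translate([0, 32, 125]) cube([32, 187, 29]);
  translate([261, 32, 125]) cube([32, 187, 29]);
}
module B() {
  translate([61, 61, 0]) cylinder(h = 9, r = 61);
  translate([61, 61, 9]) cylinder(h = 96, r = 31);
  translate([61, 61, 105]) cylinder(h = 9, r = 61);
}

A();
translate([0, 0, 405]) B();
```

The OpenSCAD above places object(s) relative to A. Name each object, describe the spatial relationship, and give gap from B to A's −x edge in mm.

The spool's min-x is at 0; the stool's min-x is 0; gap = 0 mm.

A is a stool. B is a spool. The spool is on top of the stool. The gap from the spool to the stool's −x edge is 0 mm.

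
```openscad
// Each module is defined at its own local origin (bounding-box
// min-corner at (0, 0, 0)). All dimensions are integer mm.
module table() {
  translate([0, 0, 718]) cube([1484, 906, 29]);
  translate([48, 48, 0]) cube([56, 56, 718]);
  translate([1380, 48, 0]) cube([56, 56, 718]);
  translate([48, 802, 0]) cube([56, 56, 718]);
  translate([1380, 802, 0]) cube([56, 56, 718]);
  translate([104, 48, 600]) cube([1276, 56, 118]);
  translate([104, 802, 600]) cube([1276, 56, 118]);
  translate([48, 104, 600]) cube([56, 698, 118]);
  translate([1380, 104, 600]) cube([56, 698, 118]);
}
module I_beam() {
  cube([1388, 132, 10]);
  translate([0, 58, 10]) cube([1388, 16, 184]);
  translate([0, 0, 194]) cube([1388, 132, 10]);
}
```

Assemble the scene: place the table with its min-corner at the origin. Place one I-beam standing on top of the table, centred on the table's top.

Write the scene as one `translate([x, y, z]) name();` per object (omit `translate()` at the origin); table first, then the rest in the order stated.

table();
translate([48, 387, 747]) I_beam();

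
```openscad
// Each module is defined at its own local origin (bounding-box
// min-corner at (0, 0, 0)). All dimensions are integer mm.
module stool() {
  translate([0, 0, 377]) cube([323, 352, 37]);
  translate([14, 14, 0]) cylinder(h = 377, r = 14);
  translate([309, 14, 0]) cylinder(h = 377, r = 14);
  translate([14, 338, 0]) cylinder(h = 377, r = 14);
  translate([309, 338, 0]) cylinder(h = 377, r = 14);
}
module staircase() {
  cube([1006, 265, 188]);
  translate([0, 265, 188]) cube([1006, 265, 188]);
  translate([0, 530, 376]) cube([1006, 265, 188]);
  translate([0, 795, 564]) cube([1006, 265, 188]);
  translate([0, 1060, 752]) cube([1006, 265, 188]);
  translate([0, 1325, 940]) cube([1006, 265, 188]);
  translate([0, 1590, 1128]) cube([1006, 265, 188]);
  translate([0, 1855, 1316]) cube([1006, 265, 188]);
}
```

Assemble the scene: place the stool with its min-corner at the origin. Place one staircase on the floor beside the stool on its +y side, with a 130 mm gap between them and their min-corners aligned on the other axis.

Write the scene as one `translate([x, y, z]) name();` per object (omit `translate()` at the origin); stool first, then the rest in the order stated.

stool();
translate([0, 482, 0]) staircase();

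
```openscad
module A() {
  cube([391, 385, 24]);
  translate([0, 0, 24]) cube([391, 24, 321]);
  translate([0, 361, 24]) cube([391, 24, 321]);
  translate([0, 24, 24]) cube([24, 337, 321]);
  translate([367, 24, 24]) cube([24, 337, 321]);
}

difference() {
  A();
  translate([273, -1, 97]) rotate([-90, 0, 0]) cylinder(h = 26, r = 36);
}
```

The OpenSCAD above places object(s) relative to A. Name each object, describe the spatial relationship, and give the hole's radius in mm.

The subtracted cylinder has r = 36 mm.

A is an open box. The open box has a circular hole through its front wall. The hole's radius is 36 mm.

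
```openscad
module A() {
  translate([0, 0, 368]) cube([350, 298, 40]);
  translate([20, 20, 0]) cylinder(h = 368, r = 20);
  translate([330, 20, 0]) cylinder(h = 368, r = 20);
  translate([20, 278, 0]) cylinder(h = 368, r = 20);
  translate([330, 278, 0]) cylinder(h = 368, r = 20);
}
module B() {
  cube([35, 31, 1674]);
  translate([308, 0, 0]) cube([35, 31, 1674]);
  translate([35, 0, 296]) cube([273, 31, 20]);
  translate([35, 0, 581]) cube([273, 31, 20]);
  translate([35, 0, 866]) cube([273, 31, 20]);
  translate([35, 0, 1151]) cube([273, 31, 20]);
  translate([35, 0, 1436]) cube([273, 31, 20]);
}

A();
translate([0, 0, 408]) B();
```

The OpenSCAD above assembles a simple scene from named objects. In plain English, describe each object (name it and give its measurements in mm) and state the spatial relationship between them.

A is a simple wooden stool: a rectangular seat 350 mm (x) by 298 mm (y), 40 mm thick, top face at z = 408 mm, on four round legs, each 40 mm in diameter. The legs rest on z = 0, each leg's axis is inset half a diameter from the nearest pair of seat edges (so the leg's bounding box is flush with the corner).

B is a straight ladder. Two 35×31 mm vertical rails, 1674 mm tall, stand 343 mm apart (outside-to-outside) with their front faces coplanar on the −y side. 5 rungs, each 31 mm deep and 20 mm tall, span between the inner faces of the rails, front faces flush with the rails. The lowest rung's underside is at z = 296 mm and rungs are spaced 285 mm apart (underside to underside).

The ladder is on top of the stool.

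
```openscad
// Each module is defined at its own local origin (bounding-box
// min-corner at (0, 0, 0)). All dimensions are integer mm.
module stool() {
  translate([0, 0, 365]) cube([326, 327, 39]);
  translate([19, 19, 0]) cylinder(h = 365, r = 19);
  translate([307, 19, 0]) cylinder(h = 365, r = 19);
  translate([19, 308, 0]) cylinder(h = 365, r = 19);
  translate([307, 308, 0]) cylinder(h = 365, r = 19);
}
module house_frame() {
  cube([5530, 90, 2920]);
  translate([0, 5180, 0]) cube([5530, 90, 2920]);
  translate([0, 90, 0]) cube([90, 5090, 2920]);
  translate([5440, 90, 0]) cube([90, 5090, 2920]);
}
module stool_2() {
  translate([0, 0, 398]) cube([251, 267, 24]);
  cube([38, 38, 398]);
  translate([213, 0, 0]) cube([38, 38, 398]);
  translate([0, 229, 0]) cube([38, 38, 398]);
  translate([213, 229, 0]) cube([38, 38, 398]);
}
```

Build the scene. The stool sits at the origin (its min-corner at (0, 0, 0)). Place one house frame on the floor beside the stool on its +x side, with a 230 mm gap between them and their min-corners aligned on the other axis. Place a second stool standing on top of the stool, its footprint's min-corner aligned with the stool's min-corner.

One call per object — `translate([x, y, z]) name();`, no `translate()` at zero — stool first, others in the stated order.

stool();
translate([556, 0, 0]) house_frame();
translate([0, 0, 404]) stool_2();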